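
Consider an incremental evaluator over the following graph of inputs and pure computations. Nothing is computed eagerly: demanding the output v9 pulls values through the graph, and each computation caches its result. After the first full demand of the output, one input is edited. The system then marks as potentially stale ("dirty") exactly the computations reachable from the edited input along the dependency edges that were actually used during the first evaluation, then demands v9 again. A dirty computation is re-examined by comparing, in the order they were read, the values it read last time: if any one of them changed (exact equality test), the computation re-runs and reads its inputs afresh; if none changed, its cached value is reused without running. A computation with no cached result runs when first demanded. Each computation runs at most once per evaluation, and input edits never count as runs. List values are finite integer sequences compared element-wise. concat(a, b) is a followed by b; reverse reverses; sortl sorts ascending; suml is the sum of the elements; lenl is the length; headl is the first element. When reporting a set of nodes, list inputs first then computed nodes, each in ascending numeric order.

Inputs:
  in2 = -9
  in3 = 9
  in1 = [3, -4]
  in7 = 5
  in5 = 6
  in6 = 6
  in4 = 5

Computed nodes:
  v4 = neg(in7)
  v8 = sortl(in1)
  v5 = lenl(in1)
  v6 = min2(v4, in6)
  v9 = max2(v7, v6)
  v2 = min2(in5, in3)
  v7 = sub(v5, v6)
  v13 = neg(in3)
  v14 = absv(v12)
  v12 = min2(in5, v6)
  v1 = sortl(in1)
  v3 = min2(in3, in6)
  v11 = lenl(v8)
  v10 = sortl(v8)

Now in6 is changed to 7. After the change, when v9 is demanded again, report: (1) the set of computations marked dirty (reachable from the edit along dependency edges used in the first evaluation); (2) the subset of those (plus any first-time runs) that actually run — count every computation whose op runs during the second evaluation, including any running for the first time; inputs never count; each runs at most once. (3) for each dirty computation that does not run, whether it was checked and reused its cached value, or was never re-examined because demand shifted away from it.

Initial pass — values computed on the first demand:
  v4 = neg(5) = -5
  v5 = lenl([3, -4]) = 2
  v6 = min2(-5, 6) = -5
  v7 = sub(2, -5) = 7
  v9 = max2(7, -5) = 7

Second demand — change propagation:
  v6: re-runs because in6 6->7; new result -5 (unchanged).
  v7: re-examined; everything it read last time is the same (v5 unchanged, v6 unchanged) — cache 7 kept, no run.
  v9: re-examined; everything it read last time is the same (v7 unchanged, v6 unchanged) — cache 7 kept, no run.

The important point: v6 recomputes to an identical value, and the output ends up unchanged.

Dirty set: v6, v7, v9.
Run set: v6 (1 run).
Re-examined without running (cache reused): v7, v9.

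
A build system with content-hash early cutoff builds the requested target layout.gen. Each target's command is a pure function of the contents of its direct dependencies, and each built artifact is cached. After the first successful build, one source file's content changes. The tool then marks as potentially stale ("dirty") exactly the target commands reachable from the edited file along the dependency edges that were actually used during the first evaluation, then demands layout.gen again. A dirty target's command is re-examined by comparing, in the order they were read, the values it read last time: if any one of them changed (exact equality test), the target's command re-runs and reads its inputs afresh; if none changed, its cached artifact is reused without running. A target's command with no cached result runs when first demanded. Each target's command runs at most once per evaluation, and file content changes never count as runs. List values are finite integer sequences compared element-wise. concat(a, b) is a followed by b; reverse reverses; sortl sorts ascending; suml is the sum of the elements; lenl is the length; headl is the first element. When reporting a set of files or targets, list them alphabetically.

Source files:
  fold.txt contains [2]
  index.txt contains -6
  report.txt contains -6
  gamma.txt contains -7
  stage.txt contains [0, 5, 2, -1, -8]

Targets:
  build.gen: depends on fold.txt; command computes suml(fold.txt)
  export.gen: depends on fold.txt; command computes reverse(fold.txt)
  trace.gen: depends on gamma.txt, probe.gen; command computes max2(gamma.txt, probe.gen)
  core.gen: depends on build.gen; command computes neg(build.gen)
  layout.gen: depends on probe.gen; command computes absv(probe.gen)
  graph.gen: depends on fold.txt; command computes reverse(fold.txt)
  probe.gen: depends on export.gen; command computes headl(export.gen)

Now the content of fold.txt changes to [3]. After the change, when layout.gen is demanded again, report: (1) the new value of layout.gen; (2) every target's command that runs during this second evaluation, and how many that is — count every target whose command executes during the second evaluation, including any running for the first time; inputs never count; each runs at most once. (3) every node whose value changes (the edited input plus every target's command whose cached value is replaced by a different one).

First evaluation (everything demanded from the output):
  export.gen = reverse([2]) = [2]
  probe.gen = headl([2]) = 2
  layout.gen = absv(2) = 2

Propagation after the edit:
  export.gen: runs — fold.txt [2]->[3]; result [3].
  probe.gen: runs — export.gen [2]->[3]; result 3.
  layout.gen: runs — probe.gen 2->3; result 3.

New value of layout.gen: 3.
Target commands that run: export.gen, layout.gen, probe.gen — 3 in total.
Values that change: export.gen, fold.txt, layout.gen, probe.gen.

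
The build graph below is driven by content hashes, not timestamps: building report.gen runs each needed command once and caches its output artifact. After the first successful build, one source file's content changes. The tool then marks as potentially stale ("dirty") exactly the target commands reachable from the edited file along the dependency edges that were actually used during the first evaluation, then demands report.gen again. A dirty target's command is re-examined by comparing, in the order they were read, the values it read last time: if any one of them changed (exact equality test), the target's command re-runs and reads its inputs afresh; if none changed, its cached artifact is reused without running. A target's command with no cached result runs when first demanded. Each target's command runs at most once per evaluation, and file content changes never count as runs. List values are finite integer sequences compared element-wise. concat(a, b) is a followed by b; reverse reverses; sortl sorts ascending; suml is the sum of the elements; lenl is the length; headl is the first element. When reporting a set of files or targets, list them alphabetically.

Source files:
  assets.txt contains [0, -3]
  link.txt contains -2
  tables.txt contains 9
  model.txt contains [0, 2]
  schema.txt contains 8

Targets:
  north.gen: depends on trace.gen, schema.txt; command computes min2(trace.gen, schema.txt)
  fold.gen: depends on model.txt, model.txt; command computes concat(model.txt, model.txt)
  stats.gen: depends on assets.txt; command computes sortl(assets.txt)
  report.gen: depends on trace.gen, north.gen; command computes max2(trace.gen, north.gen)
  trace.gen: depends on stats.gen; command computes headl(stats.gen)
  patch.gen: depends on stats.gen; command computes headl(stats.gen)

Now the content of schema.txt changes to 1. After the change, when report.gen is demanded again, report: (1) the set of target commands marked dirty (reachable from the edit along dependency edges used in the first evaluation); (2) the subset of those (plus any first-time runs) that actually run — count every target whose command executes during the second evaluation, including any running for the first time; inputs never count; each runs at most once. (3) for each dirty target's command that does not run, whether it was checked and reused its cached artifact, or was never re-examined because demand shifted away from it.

Dirty set: north.gen, report.gen.
Run set: north.gen (1 run).
Re-examined without running (cache reused): report.gen.
The important point: north.gen recomputes to an identical value, and the output ends up unchanged.

Initial pass — values computed on the first demand:
  stats.gen = sortl([0, -3]) = [-3, 0]
  trace.gen = headl([-3, 0]) = -3
  north.gen = min2(-3, 8) = -3
  report.gen = max2(-3, -3) = -3

Second demand — change propagation:
  north.gen: re-runs because schema.txt 8->1; new result -3 (unchanged).
  report.gen: re-examined; everything it read last time is the same (trace.gen unchanged, north.gen unchanged) — cache -3 kept, no run.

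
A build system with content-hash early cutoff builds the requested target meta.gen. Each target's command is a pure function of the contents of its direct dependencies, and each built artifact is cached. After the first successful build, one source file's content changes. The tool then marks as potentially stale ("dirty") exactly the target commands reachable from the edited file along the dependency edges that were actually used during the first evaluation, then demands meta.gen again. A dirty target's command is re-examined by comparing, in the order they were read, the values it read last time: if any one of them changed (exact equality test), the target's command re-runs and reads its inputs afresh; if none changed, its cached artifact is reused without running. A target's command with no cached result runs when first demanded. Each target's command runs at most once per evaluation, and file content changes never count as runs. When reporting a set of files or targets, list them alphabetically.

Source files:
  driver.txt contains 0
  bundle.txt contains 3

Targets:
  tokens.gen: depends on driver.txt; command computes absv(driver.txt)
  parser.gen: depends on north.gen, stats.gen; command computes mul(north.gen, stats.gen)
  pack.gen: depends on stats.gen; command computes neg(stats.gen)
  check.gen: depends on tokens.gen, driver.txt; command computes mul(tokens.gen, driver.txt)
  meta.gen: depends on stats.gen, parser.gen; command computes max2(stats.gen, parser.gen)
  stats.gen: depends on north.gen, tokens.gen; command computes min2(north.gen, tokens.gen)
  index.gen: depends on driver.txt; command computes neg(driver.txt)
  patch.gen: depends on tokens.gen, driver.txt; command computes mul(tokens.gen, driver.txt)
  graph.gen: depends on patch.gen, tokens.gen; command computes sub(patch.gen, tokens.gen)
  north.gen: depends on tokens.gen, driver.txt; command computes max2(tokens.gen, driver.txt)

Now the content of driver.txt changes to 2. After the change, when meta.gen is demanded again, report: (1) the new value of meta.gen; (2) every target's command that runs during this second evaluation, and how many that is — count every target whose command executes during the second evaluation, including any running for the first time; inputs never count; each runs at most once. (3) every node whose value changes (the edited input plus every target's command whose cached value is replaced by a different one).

New value of meta.gen: 4.
Target commands that run: meta.gen, north.gen, parser.gen, stats.gen, tokens.gen — 5 in total.
Values that change: driver.txt, meta.gen, north.gen, parser.gen, stats.gen, tokens.gen.

First evaluation (everything demanded from the output):
  tokens.gen = absv(0) = 0
  north.gen = max2(0, 0) = 0
  stats.gen = min2(0, 0) = 0
  parser.gen = mul(0, 0) = 0
  meta.gen = max2(0, 0) = 0

Propagation after the edit:
  tokens.gen: runs — driver.txt 0->2; result 2.
  north.gen: runs — tokens.gen 0->2; driver.txt 0->2; result 2.
  stats.gen: runs — north.gen 0->2; tokens.gen 0->2; result 2.
  parser.gen: runs — north.gen 0->2; stats.gen 0->2; result 4.
  meta.gen: runs — stats.gen 0->2; parser.gen 0->4; result 4.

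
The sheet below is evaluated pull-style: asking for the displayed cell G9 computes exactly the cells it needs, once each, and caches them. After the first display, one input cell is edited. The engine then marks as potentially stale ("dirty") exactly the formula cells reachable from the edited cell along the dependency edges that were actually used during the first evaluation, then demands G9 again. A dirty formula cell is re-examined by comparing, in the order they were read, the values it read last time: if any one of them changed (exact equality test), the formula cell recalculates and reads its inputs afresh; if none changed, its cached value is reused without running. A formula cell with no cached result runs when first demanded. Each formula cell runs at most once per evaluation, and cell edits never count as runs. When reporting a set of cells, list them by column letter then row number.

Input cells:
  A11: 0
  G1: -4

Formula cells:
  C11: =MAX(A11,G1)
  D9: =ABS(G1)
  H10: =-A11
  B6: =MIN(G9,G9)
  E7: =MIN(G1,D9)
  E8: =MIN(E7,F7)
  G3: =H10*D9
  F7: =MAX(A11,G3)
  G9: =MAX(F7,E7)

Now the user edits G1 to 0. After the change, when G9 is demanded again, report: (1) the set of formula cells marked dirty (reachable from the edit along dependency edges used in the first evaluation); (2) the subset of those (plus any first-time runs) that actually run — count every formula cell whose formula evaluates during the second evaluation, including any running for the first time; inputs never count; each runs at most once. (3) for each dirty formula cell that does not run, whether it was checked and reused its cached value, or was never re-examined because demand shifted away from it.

First demand of the output computes:
  D9 = ABS(-4) = 4
  E7 = MIN(-4, 4) = -4
  H10 = -(0) = 0
  G3 = 0 * 4 = 0
  F7 = MAX(0, 0) = 0
  G9 = MAX(0, -4) = 0

After the edit, cleaning proceeds:
  D9: a read changed (G1 -4->0) — executes, giving 0.
  E7: a read changed (G1 -4->0; D9 4->0) — executes, giving 0.
  G3: a read changed (D9 4->0) — executes, giving 0 — identical to its old value.
  F7: dirty, but its reads are unchanged (A11 unchanged, G3 unchanged); cached 0 stands.
  G9: a read changed (E7 -4->0) — executes, giving 0 — identical to its old value.

Note where the cutoff bites: F7 is checked, finds nothing changed, and keeps its cache.

The edit dirties: D9, E7, F7, G3, G9.
4 formula cells run: D9, E7, G3, G9.
Cache hits after checking: F7.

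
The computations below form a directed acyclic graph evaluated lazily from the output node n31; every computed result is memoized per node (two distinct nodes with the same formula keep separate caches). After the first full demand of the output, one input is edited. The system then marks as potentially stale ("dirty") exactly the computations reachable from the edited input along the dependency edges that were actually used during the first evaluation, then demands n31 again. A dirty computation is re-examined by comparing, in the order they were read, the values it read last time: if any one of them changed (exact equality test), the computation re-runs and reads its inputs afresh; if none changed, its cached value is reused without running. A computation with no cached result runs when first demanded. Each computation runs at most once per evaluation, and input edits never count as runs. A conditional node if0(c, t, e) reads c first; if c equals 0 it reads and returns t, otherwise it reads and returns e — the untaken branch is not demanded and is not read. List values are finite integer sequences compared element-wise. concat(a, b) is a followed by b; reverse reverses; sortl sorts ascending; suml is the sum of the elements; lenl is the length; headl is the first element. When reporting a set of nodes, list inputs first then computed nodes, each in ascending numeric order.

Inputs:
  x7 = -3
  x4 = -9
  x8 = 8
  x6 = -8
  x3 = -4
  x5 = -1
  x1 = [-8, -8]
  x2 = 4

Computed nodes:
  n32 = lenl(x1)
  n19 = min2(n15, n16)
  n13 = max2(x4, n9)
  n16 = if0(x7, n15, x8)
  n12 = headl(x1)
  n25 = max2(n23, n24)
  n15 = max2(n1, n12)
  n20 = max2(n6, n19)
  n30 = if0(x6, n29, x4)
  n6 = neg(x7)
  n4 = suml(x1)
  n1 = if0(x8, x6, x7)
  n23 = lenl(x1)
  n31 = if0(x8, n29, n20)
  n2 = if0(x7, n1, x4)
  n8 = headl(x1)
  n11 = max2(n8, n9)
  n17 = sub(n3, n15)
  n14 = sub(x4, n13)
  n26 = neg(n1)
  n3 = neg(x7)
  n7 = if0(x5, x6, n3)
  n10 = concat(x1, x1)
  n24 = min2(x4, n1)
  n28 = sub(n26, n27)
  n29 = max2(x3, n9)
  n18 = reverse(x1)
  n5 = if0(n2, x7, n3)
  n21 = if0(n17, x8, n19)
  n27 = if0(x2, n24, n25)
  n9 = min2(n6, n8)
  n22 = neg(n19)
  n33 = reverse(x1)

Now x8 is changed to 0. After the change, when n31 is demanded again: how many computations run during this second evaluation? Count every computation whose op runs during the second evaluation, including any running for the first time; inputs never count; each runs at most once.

4 computations run: n8, n9, n29, n31.
Note the branch switch — demand abandons n1, n15, n16, n19, n20, which are never re-examined.

First demand of the output computes:
  n1 = if0(x8=8 -> else branch x7) = -3
  n6 = neg(-3) = 3
  n12 = headl([-8, -8]) = -8
  n15 = max2(-3, -8) = -3
  n16 = if0(x7=-3 -> else branch x8) = 8
  n19 = min2(-3, 8) = -3
  n20 = max2(3, -3) = 3
  n31 = if0(x8=8 -> else branch n20) = 3

After the edit, cleaning proceeds:
  n1: stays stale; no demand reaches it after the flip.
  n8: had never run; runs now, result -8.
  n9: had never run; runs now, result -8.
  n15: stays stale; no demand reaches it after the flip.
  n16: stays stale; no demand reaches it after the flip.
  n19: stays stale; no demand reaches it after the flip.
  n20: stays stale; no demand reaches it after the flip.
  n29: had never run; runs now, result -4.
  n31: a read changed (x8 8->0) — executes, giving -4.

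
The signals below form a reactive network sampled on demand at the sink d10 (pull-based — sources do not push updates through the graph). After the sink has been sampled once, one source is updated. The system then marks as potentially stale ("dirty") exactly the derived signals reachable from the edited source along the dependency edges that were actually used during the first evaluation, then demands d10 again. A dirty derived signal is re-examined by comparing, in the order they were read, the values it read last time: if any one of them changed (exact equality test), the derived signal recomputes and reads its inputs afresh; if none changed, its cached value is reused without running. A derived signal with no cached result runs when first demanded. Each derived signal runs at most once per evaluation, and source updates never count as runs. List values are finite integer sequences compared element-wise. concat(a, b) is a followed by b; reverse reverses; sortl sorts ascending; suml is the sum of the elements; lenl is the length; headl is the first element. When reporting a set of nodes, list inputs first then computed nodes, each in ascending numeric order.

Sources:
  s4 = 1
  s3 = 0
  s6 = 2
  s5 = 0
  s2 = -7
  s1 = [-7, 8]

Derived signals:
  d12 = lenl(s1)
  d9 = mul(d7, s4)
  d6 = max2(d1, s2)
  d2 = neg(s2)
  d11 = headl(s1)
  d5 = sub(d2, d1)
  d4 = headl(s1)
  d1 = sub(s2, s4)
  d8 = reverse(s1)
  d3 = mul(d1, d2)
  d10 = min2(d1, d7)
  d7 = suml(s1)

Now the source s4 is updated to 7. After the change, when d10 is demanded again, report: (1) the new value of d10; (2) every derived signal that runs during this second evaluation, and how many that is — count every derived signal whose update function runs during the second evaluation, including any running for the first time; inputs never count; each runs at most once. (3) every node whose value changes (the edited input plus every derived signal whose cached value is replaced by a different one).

d10 now evaluates to -14.
Run set: d1, d10 (2 run).
Changed values: s4, d1, d10.

Initial pass — values computed on the first demand:
  d1 = sub(-7, 1) = -8
  d7 = suml([-7, 8]) = 1
  d10 = min2(-8, 1) = -8

Second demand — change propagation:
  d1: re-runs because s4 1->7; new result -14.
  d10: re-runs because d1 -8->-14; new result -14.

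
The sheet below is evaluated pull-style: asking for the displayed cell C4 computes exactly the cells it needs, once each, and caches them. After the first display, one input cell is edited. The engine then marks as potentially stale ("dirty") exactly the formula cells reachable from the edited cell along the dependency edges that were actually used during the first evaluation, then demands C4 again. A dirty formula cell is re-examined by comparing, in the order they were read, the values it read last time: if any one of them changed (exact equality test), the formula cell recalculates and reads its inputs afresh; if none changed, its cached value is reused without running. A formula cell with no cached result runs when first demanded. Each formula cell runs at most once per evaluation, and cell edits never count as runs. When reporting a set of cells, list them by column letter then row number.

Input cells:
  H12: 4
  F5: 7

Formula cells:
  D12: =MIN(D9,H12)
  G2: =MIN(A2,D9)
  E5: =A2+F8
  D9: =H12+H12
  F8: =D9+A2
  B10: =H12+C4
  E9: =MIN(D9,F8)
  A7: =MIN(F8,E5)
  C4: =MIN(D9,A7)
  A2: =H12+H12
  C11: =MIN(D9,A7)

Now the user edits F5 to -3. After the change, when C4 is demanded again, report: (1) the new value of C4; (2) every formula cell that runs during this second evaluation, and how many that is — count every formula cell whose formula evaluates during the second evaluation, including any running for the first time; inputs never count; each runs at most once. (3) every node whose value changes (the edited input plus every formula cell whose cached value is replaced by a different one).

First demand of the output computes:
  A2 = 4 + 4 = 8
  D9 = 4 + 4 = 8
  F8 = 8 + 8 = 16
  E5 = 8 + 16 = 24
  A7 = MIN(16, 24) = 16
  C4 = MIN(8, 16) = 8

After the edit, cleaning proceeds:
  no node depends on F5 at all; the second demand re-runs nothing.

Note the shortcut — nothing in the graph depends on F5 at all, so no recomputation happens.

Demanding C4 again yields 8.
0 formula cells run: none.
The nodes whose values change: F5.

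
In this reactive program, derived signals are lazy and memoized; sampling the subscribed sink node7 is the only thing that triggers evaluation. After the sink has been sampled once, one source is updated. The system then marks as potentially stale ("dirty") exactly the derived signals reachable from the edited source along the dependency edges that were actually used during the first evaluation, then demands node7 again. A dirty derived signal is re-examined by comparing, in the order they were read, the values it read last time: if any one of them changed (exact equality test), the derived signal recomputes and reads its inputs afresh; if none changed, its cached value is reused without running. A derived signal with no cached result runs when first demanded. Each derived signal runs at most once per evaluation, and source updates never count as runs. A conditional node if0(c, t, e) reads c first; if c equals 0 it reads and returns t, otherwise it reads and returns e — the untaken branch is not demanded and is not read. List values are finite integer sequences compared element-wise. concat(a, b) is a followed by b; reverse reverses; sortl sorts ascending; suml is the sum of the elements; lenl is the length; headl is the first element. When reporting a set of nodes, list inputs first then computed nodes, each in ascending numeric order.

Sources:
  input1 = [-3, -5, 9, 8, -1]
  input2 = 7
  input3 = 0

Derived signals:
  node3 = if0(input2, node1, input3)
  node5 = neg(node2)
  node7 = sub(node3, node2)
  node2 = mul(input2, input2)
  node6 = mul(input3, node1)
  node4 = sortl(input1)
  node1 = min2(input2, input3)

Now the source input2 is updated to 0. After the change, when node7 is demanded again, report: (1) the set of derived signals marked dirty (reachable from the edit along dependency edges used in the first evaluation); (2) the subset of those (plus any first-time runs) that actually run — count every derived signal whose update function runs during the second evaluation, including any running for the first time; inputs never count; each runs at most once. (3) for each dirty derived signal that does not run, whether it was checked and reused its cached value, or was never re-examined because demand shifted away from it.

First demand of the output computes:
  node2 = mul(7, 7) = 49
  node3 = if0(input2=7 -> else branch input3) = 0
  node7 = sub(0, 49) = -49

After the edit, cleaning proceeds:
  node1: had never run; runs now, result 0.
  node2: a read changed (input2 7->0; input2 7->0) — executes, giving 0.
  node3: a read changed (input2 7->0) — executes, giving 0 — identical to its old value.
  node7: a read changed (node2 49->0) — executes, giving 0.

Note the branch switch — node1 had no cache and runs now for the first time.

The edit dirties: node2, node3, node7.
4 derived signals run: node1, node2, node3, node7.
No dirty derived signal escaped a run.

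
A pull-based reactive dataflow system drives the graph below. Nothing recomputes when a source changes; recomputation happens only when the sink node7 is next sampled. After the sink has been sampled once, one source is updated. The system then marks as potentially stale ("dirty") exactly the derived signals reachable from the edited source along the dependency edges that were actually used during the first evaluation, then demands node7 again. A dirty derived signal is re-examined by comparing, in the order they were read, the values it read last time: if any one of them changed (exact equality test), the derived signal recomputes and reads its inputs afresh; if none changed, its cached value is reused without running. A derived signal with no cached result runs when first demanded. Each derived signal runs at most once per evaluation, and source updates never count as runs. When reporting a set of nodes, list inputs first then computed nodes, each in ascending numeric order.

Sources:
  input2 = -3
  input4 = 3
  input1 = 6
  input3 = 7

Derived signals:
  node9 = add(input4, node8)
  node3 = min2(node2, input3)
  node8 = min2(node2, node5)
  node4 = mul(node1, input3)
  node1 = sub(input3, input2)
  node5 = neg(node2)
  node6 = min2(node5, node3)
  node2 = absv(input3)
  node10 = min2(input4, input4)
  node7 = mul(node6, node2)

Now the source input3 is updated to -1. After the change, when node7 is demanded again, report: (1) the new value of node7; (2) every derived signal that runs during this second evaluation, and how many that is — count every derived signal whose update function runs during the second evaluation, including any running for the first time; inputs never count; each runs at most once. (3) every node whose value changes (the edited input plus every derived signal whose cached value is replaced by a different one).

New value of node7: -1.
Derived signals that run: node2, node3, node5, node6, node7 — 5 in total.
Values that change: input3, node2, node3, node5, node6, node7.

First evaluation (everything demanded from the output):
  node2 = absv(7) = 7
  node3 = min2(7, 7) = 7
  node5 = neg(7) = -7
  node6 = min2(-7, 7) = -7
  node7 = mul(-7, 7) = -49

Propagation after the edit:
  node2: runs — input3 7->-1; result 1.
  node3: runs — node2 7->1; input3 7->-1; result -1.
  node5: runs — node2 7->1; result -1.
  node6: runs — node5 -7->-1; node3 7->-1; result -1.
  node7: runs — node6 -7->-1; node2 7->1; result -1.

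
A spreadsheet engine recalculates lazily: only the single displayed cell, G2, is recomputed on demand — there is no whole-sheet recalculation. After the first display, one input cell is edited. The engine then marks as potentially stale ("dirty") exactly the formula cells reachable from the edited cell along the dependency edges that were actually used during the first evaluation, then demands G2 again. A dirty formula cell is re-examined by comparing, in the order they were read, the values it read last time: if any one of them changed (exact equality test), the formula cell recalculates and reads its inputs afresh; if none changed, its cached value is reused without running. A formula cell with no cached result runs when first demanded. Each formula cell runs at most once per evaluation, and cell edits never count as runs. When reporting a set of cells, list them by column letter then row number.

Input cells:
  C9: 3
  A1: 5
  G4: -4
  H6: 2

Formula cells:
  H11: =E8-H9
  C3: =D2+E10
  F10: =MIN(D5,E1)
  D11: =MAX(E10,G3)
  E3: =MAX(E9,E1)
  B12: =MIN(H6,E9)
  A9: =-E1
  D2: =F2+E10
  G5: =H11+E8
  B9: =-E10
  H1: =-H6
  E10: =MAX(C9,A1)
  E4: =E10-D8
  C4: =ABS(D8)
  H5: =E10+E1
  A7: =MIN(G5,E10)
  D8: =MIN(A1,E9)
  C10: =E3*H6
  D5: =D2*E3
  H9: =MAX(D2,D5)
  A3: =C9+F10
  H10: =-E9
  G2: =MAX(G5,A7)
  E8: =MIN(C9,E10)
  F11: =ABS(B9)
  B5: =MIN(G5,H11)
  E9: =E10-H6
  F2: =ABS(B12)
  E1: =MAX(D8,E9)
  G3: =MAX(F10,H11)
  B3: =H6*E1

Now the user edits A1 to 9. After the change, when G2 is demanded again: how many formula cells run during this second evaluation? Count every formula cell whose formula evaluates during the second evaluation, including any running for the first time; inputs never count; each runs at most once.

First evaluation (everything demanded from the output):
  E10 = MAX(3, 5) = 5
  E8 = MIN(3, 5) = 3
  E9 = 5 - 2 = 3
  B12 = MIN(2, 3) = 2
  D8 = MIN(5, 3) = 3
  E1 = MAX(3, 3) = 3
  E3 = MAX(3, 3) = 3
  F2 = ABS(2) = 2
  D2 = 2 + 5 = 7
  D5 = 7 * 3 = 21
  H9 = MAX(7, 21) = 21
  H11 = 3 - 21 = -18
  G5 = -18 + 3 = -15
  A7 = MIN(-15, 5) = -15
  G2 = MAX(-15, -15) = -15

Propagation after the edit:
  E10: runs — A1 5->9; result 9.
  E8: runs — E10 5->9; result 3 (same value as before).
  E9: runs — E10 5->9; result 7.
  B12: runs — E9 3->7; result 2 (same value as before).
  D8: runs — A1 5->9; E9 3->7; result 7.
  E1: runs — D8 3->7; E9 3->7; result 7.
  E3: runs — E9 3->7; E1 3->7; result 7.
  F2: checked — values it read are unchanged (B12 unchanged); reused cached 2 without running.
  D2: runs — E10 5->9; result 11.
  D5: runs — D2 7->11; E3 3->7; result 77.
  H9: runs — D2 7->11; D5 21->77; result 77.
  H11: runs — H9 21->77; result -74.
  G5: runs — H11 -18->-74; result -71.
  A7: runs — G5 -15->-71; E10 5->9; result -71.
  G2: runs — G5 -15->-71; A7 -15->-71; result -71.

Key observation: the cutoff stops propagation at F2 — its inputs' values are unchanged, so it reuses its cache.

Formula cells that run: A7, B12, D2, D5, D8, E1, E3, E8, E9, E10, G2, G5, H9, H11 — 14 in total.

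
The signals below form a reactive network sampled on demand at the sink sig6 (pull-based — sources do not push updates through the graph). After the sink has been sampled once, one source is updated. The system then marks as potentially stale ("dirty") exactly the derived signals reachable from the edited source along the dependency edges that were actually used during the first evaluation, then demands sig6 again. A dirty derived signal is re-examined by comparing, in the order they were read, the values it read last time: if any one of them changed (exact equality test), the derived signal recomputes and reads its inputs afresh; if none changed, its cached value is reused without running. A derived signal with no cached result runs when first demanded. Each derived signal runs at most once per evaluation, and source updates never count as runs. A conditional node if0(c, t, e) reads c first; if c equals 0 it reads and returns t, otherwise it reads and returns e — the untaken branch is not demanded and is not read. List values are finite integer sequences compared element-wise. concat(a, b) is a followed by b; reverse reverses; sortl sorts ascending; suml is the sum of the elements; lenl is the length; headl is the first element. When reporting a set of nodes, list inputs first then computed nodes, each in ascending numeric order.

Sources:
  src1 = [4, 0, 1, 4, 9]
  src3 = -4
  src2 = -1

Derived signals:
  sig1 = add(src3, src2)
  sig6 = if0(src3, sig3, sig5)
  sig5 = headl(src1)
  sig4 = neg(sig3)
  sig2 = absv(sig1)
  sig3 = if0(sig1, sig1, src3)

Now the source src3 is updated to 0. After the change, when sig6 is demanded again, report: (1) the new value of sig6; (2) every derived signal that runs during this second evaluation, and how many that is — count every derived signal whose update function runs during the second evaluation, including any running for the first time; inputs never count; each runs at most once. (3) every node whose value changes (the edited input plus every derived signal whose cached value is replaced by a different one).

sig6 now evaluates to 0.
Run set: sig1, sig3, sig6 (3 run).
Changed values: src3, sig6.
The important point: the flipped condition pulls in fresh nodes; sig1, sig3 run for the first time.

Initial pass — values computed on the first demand:
  sig5 = headl([4, 0, 1, 4, 9]) = 4
  sig6 = if0(src3=-4 -> else branch sig5) = 4

Second demand — change propagation:
  sig1: newly demanded (no cache) — executes and yields -1.
  sig3: newly demanded (no cache) — executes and yields 0.
  sig6: re-runs because src3 -4->0; new result 0.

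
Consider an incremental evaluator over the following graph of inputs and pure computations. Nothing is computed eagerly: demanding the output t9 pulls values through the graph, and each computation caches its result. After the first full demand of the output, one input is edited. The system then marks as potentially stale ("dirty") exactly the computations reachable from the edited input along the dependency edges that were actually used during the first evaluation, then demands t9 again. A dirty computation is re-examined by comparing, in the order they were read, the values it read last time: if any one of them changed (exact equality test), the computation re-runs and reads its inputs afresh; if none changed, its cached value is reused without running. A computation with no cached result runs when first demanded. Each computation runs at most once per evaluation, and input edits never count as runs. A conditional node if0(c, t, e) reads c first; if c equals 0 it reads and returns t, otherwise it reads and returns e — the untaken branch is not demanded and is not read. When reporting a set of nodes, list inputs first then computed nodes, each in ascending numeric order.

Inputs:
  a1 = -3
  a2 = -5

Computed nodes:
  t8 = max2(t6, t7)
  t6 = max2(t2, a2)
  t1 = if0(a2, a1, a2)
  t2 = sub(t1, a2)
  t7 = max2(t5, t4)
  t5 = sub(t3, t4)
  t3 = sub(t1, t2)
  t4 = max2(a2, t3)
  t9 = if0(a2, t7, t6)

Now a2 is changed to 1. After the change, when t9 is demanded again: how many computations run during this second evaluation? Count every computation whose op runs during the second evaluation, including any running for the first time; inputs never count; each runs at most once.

Initial pass — values computed on the first demand:
  t1 = if0(a2=-5 -> else branch a2) = -5
  t2 = sub(-5, -5) = 0
  t6 = max2(0, -5) = 0
  t9 = if0(a2=-5 -> else branch t6) = 0

Second demand — change propagation:
  t1: re-runs because a2 -5->1; a2 -5->1; new result 1.
  t2: re-runs because t1 -5->1; a2 -5->1; new result 0 (unchanged).
  t6: re-runs because a2 -5->1; new result 1.
  t9: re-runs because a2 -5->1; t6 0->1; new result 1.

Run set: t1, t2, t6, t9 (4 run).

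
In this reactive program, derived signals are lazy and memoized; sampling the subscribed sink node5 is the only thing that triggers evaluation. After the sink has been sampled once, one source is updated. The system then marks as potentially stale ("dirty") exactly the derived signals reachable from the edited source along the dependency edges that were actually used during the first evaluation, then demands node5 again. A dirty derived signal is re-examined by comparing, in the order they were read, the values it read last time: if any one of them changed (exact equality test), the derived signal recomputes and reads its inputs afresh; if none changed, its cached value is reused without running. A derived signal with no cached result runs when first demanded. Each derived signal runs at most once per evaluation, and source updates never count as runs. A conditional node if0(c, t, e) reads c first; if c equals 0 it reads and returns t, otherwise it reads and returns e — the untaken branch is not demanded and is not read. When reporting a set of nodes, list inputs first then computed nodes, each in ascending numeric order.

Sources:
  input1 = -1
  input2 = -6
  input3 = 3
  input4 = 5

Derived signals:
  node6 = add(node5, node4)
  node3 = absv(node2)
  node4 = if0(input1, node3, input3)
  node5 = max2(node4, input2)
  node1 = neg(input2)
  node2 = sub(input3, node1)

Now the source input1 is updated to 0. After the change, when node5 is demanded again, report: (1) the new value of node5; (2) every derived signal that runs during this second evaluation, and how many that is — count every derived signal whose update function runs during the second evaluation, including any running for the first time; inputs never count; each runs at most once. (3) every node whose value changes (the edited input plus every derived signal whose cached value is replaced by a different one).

Demanding node5 again yields 3.
4 derived signals run: node1, node2, node3, node4.
The nodes whose values change: input1.
Note the branch switch — node1, node2, node3 had no cache and run now for the first time.

First demand of the output computes:
  node4 = if0(input1=-1 -> else branch input3) = 3
  node5 = max2(3, -6) = 3

After the edit, cleaning proceeds:
  node1: had never run; runs now, result 6.
  node2: had never run; runs now, result -3.
  node3: had never run; runs now, result 3.
  node4: a read changed (input1 -1->0) — executes, giving 3 — identical to its old value.
  node5: dirty, but its reads are unchanged (node4 unchanged, input2 unchanged); cached 3 stands.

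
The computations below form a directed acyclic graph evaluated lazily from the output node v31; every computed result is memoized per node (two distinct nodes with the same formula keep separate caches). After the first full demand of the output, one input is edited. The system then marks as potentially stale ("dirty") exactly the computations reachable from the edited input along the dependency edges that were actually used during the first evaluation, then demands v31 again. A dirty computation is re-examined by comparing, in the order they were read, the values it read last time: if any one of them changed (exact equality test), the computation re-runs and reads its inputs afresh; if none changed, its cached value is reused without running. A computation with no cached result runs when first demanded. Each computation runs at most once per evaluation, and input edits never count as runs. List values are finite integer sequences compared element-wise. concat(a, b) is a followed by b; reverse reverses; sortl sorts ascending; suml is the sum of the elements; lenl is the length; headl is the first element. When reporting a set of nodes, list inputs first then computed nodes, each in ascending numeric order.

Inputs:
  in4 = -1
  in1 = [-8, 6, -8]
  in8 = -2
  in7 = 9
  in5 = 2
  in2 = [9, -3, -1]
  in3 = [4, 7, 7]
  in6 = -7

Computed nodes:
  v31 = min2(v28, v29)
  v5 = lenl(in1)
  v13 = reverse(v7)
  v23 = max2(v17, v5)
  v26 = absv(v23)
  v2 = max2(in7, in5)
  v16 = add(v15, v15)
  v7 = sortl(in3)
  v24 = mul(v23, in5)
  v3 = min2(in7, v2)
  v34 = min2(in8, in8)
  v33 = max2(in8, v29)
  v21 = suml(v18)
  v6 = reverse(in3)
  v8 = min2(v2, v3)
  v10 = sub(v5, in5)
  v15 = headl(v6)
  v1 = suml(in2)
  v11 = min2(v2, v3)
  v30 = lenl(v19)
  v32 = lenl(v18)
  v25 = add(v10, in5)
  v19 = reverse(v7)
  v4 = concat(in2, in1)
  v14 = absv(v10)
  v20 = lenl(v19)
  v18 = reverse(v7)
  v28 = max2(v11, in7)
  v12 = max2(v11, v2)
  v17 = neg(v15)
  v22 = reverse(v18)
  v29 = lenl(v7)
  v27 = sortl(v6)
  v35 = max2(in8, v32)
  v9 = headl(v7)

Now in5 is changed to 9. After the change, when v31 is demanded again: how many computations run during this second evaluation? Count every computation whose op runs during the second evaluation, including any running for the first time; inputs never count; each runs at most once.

1 computations run: v2.
Note the absorption at v2: it re-runs yet its value is the same, leaving the output's value untouched.

First demand of the output computes:
  v2 = max2(9, 2) = 9
  v3 = min2(9, 9) = 9
  v7 = sortl([4, 7, 7]) = [4, 7, 7]
  v11 = min2(9, 9) = 9
  v28 = max2(9, 9) = 9
  v29 = lenl([4, 7, 7]) = 3
  v31 = min2(9, 3) = 3

After the edit, cleaning proceeds:
  v2: a read changed (in5 2->9) — executes, giving 9 — identical to its old value.
  v3: dirty, but its reads are unchanged (in7 unchanged, v2 unchanged); cached 9 stands.
  v11: dirty, but its reads are unchanged (v2 unchanged, v3 unchanged); cached 9 stands.
  v28: dirty, but its reads are unchanged (v11 unchanged, in7 unchanged); cached 9 stands.
  v31: dirty, but its reads are unchanged (v28 unchanged, v29 unchanged); cached 3 stands.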